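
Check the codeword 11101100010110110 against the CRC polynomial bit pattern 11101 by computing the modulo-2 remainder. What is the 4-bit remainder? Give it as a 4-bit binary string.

Modulo-2 division of 11101100010110110 by 11101:
  pos 0: 11101 XOR 11101 = 00000
  pos 5: 10001 XOR 11101 = 01100
  pos 6: 11000 XOR 11101 = 00101
  pos 8: 10111 XOR 11101 = 01010
  pos 9: 10100 XOR 11101 = 01001
  pos 10: 10011 XOR 11101 = 01110
  pos 11: 11101 XOR 11101 = 00000
Remainder = 0000 (zero — the frame passes the CRC check).

0000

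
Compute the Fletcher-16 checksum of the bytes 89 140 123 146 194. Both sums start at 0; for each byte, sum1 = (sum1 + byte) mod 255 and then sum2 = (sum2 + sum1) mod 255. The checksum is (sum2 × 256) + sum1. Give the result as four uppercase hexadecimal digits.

4BB6

Running sums (mod 255):
  after byte 0 (89): sum1=89, sum2=89
  after byte 1 (140): sum1=229, sum2=63
  after byte 2 (123): sum1=97, sum2=160
  after byte 3 (146): sum1=243, sum2=148
  after byte 4 (194): sum1=182, sum2=75
Checksum = sum2·256 + sum1 = 75·256 + 182 = 19382 = 0x4BB6.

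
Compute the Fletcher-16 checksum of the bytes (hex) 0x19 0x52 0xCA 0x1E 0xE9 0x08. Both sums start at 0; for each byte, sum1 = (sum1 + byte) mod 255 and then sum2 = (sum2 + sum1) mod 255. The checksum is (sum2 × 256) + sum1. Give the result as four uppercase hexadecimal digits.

Running sums (mod 255):
  after byte 0 (0x19): sum1=25, sum2=25
  after byte 1 (0x52): sum1=107, sum2=132
  after byte 2 (0xCA): sum1=54, sum2=186
  after byte 3 (0x1E): sum1=84, sum2=15
  after byte 4 (0xE9): sum1=62, sum2=77
  after byte 5 (0x08): sum1=70, sum2=147
Checksum = sum2·256 + sum1 = 147·256 + 70 = 37702 = 0x9346.

9346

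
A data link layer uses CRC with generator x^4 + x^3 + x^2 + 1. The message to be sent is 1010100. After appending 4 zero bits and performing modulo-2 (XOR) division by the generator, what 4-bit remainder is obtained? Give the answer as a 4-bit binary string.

0100

Append 4 zeros: 10101000000. Divide by 11101 (XOR where the leading bit is 1):
  pos 0: 10101 XOR 11101 = 01000
  pos 1: 10000 XOR 11101 = 01101
  pos 2: 11010 XOR 11101 = 00111
  pos 4: 11100 XOR 11101 = 00001
Remainder (last 4 bits) = 0100. This is the CRC / FCS.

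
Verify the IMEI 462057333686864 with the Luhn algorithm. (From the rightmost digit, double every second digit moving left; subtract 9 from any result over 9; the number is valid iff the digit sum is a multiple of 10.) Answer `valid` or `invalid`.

valid

From the right, keep odd positions and double even positions (subtract 9 from any doubled value over 9):
  doubled (positions 2,4,...): 3 3 3 6 5 0 3 → sum 23
  kept (positions 1,3,...): 4 8 8 3 3 5 2 4 → sum 37
Total = 60.
60 mod 10 = 0, so the number is valid.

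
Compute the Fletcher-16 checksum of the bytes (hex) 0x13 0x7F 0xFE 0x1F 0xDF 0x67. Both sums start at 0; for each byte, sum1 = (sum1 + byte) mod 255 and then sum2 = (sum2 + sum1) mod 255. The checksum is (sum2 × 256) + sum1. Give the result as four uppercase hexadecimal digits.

Running sums (mod 255):
  after byte 0 (0x13): sum1=19, sum2=19
  after byte 1 (0x7F): sum1=146, sum2=165
  after byte 2 (0xFE): sum1=145, sum2=55
  after byte 3 (0x1F): sum1=176, sum2=231
  after byte 4 (0xDF): sum1=144, sum2=120
  after byte 5 (0x67): sum1=247, sum2=112
Checksum = sum2·256 + sum1 = 112·256 + 247 = 28919 = 0x70F7.

70F7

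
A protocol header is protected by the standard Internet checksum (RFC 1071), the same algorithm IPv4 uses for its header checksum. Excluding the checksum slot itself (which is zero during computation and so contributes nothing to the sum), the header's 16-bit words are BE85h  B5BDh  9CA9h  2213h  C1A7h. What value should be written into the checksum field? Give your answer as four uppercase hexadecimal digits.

One's-complement addition (fold any carry out of bit 15 back into bit 0):
  0xBE85 + 0xB5BD = 0x17442 → wrap carry → 0x7443
  0x7443 + 0x9CA9 = 0x110EC → wrap carry → 0x10ED
  0x10ED + 0x2213 = 0x03300
  0x3300 + 0xC1A7 = 0x0F4A7
One's-complement sum = 0xF4A7.
Checksum = ~0xF4A7 & 0xFFFF = 0x0B58.

0B58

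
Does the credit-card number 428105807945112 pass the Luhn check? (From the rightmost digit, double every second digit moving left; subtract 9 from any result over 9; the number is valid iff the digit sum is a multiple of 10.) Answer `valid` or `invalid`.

invalid

From the right, keep odd positions and double even positions (subtract 9 from any doubled value over 9):
  doubled (positions 2,4,...): 2 1 9 0 1 2 4 → sum 19
  kept (positions 1,3,...): 2 1 4 7 8 0 8 4 → sum 34
Total = 53.
53 mod 10 = 3, so the number is invalid.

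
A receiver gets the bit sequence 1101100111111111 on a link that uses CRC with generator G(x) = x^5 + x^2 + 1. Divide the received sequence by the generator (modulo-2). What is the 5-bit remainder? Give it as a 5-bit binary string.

Modulo-2 division of 1101100111111111 by 100101:
  pos 0: 110110 XOR 100101 = 010011
  pos 1: 100110 XOR 100101 = 000011
  pos 5: 111111 XOR 100101 = 011010
  pos 6: 110101 XOR 100101 = 010000
  pos 7: 100001 XOR 100101 = 000100
  pos 10: 100111 XOR 100101 = 000010
Remainder = 00010 (nonzero — an error is detected).

00010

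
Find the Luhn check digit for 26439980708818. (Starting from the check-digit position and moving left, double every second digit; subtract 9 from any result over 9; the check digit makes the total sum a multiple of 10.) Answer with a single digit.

Partial digits right→left: 8 1 8 8 0 7 0 8 9 9 3 4 6 2
Double every second digit counting from the check-digit position (so the 1st, 3rd, 5th, ... of the partial from the right).
  doubled (with −9 where >9): 7 7 0 0 9 6 3 → sum 32
  kept as-is: 1 8 7 8 9 4 2 → sum 39
Total = 32 + 39 = 71.
Check digit = (10 − (71 mod 10)) mod 10 = 9.

9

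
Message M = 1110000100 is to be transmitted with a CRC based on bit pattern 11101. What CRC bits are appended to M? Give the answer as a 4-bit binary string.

1010

Append 4 zeros: 11100001000000. Divide by 11101 (XOR where the leading bit is 1):
  pos 0: 11100 XOR 11101 = 00001
  pos 4: 10010 XOR 11101 = 01111
  pos 5: 11110 XOR 11101 = 00011
  pos 8: 11000 XOR 11101 = 00101
Remainder (last 4 bits) = 1010. This is the CRC / FCS.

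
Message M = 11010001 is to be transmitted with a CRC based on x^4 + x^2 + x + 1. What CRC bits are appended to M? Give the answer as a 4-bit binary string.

Append 4 zeros: 110100010000. Divide by 10111 (XOR where the leading bit is 1):
  pos 0: 11010 XOR 10111 = 01101
  pos 1: 11010 XOR 10111 = 01101
  pos 2: 11010 XOR 10111 = 01101
  pos 3: 11011 XOR 10111 = 01100
  pos 4: 11000 XOR 10111 = 01111
  pos 5: 11110 XOR 10111 = 01001
  pos 6: 10010 XOR 10111 = 00101
Remainder (last 4 bits) = 1010. This is the CRC / FCS.

1010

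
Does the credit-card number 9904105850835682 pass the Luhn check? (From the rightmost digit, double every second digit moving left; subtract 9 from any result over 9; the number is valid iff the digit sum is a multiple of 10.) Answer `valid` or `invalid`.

valid

From the right, keep odd positions and double even positions (subtract 9 from any doubled value over 9):
  doubled (positions 2,4,...): 7 1 7 1 1 2 0 9 → sum 28
  kept (positions 1,3,...): 2 6 3 0 8 0 4 9 → sum 32
Total = 60.
60 mod 10 = 0, so the number is valid.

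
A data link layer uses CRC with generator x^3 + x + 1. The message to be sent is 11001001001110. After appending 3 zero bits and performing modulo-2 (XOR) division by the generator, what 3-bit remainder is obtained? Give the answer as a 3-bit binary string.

Append 3 zeros: 11001001001110000. Divide by 1011 (XOR where the leading bit is 1):
  pos 0: 1100 XOR 1011 = 0111
  pos 1: 1111 XOR 1011 = 0100
  pos 2: 1000 XOR 1011 = 0011
  pos 4: 1101 XOR 1011 = 0110
  pos 5: 1100 XOR 1011 = 0111
  pos 6: 1110 XOR 1011 = 0101
  pos 7: 1011 XOR 1011 = 0000
  pos 11: 1100 XOR 1011 = 0111
  pos 12: 1110 XOR 1011 = 0101
  pos 13: 1010 XOR 1011 = 0001
Remainder (last 3 bits) = 001. This is the CRC / FCS.

001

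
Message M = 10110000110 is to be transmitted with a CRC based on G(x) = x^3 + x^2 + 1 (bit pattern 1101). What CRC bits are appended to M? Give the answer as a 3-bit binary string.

Append 3 zeros: 10110000110000. Divide by 1101 (XOR where the leading bit is 1):
  pos 0: 1011 XOR 1101 = 0110
  pos 1: 1100 XOR 1101 = 0001
  pos 4: 1000 XOR 1101 = 0101
  pos 5: 1011 XOR 1101 = 0110
  pos 6: 1101 XOR 1101 = 0000
Remainder (last 3 bits) = 000. This is the CRC / FCS.

000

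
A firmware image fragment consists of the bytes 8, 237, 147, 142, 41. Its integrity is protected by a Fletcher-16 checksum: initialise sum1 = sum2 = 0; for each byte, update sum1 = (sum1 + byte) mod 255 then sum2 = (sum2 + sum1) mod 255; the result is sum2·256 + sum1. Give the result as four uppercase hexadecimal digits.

E041

Running sums (mod 255):
  after byte 0 (8): sum1=8, sum2=8
  after byte 1 (237): sum1=245, sum2=253
  after byte 2 (147): sum1=137, sum2=135
  after byte 3 (142): sum1=24, sum2=159
  after byte 4 (41): sum1=65, sum2=224
Checksum = sum2·256 + sum1 = 224·256 + 65 = 57409 = 0xE041.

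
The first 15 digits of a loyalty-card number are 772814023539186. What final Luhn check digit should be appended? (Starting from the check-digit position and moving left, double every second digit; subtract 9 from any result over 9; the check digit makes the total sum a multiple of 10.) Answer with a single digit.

9

Partial digits right→left: 6 8 1 9 3 5 3 2 0 4 1 8 2 7 7
Double every second digit counting from the check-digit position (so the 1st, 3rd, 5th, ... of the partial from the right).
  doubled (with −9 where >9): 3 2 6 6 0 2 4 5 → sum 28
  kept as-is: 8 9 5 2 4 8 7 → sum 43
Total = 28 + 43 = 71.
Check digit = (10 − (71 mod 10)) mod 10 = 9.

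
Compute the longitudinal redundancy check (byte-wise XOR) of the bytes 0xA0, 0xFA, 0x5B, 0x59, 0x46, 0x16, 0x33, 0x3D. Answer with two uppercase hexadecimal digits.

06

XOR the bytes together:
  start with 0xA0
  0xA0 ⊕ 0xFA = 0x5A
  0x5A ⊕ 0x5B = 0x01
  0x01 ⊕ 0x59 = 0x58
  0x58 ⊕ 0x46 = 0x1E
  0x1E ⊕ 0x16 = 0x08
  0x08 ⊕ 0x33 = 0x3B
  0x3B ⊕ 0x3D = 0x06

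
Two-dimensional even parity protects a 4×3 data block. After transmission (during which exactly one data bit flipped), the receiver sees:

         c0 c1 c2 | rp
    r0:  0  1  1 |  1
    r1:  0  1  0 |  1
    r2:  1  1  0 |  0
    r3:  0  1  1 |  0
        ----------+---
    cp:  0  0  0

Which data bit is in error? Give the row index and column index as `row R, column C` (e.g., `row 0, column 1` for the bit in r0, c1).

row 0, column 0

Recompute each row's even parity and compare to rp:
  r0: data parity 0, sent rp 1 → mismatch
  r1: data parity 1, sent rp 1 → ok
  r2: data parity 0, sent rp 0 → ok
  r3: data parity 0, sent rp 0 → ok
Recompute each column's even parity and compare to cp:
  c0: data parity 1, sent cp 0 → mismatch
  c1: data parity 0, sent cp 0 → ok
  c2: data parity 0, sent cp 0 → ok
Exactly one row (r0) and one column (c0) fail → the flipped bit is at their intersection.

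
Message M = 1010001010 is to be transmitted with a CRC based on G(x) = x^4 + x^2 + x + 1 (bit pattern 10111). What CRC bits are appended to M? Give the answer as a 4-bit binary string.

0011

Append 4 zeros: 10100010100000. Divide by 10111 (XOR where the leading bit is 1):
  pos 0: 10100 XOR 10111 = 00011
  pos 3: 11010 XOR 10111 = 01101
  pos 4: 11011 XOR 10111 = 01100
  pos 5: 11000 XOR 10111 = 01111
  pos 6: 11110 XOR 10111 = 01001
  pos 7: 10010 XOR 10111 = 00101
  pos 9: 10100 XOR 10111 = 00011
Remainder (last 4 bits) = 0011. This is the CRC / FCS.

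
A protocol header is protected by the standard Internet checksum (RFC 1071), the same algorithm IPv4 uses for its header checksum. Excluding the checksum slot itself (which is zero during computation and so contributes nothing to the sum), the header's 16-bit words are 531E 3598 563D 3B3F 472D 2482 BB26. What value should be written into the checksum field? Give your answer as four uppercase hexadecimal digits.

One's-complement addition (fold any carry out of bit 15 back into bit 0):
  0x531E + 0x3598 = 0x088B6
  0x88B6 + 0x563D = 0x0DEF3
  0xDEF3 + 0x3B3F = 0x11A32 → wrap carry → 0x1A33
  0x1A33 + 0x472D = 0x06160
  0x6160 + 0x2482 = 0x085E2
  0x85E2 + 0xBB26 = 0x14108 → wrap carry → 0x4109
One's-complement sum = 0x4109.
Checksum = ~0x4109 & 0xFFFF = 0xBEF6.

BEF6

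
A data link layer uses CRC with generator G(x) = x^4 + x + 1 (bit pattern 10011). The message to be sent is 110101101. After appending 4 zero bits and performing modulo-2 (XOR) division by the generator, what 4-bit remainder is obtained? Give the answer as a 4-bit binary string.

1111

Append 4 zeros: 1101011010000. Divide by 10011 (XOR where the leading bit is 1):
  pos 0: 11010 XOR 10011 = 01001
  pos 1: 10011 XOR 10011 = 00000
  pos 6: 10100 XOR 10011 = 00111
  pos 8: 11100 XOR 10011 = 01111
Remainder (last 4 bits) = 1111. This is the CRC / FCS.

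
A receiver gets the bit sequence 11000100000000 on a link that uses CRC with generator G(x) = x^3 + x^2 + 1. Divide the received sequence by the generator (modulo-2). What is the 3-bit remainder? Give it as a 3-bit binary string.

111

Modulo-2 division of 11000100000000 by 1101:
  pos 0: 1100 XOR 1101 = 0001
  pos 3: 1010 XOR 1101 = 0111
  pos 4: 1110 XOR 1101 = 0011
  pos 6: 1100 XOR 1101 = 0001
  pos 9: 1000 XOR 1101 = 0101
  pos 10: 1010 XOR 1101 = 0111
Remainder = 111 (nonzero — an error is detected).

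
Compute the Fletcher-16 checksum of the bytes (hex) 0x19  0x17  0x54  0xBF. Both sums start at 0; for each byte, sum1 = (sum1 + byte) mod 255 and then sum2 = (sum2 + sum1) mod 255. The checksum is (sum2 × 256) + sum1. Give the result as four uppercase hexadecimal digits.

1244

Running sums (mod 255):
  after byte 0 (0x19): sum1=25, sum2=25
  after byte 1 (0x17): sum1=48, sum2=73
  after byte 2 (0x54): sum1=132, sum2=205
  after byte 3 (0xBF): sum1=68, sum2=18
Checksum = sum2·256 + sum1 = 18·256 + 68 = 4676 = 0x1244.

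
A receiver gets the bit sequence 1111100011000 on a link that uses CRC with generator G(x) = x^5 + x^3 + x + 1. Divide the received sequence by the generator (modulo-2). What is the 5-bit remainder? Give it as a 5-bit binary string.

01110

Modulo-2 division of 1111100011000 by 101011:
  pos 0: 111110 XOR 101011 = 010101
  pos 1: 101010 XOR 101011 = 000001
  pos 6: 101100 XOR 101011 = 000111
Remainder = 01110 (nonzero — an error is detected).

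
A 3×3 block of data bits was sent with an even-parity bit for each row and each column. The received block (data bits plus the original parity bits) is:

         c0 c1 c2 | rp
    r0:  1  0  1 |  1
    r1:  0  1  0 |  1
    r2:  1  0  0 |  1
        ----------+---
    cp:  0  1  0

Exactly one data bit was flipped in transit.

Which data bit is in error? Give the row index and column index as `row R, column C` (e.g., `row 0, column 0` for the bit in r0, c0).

Recompute each row's even parity and compare to rp:
  r0: data parity 0, sent rp 1 → mismatch
  r1: data parity 1, sent rp 1 → ok
  r2: data parity 1, sent rp 1 → ok
Recompute each column's even parity and compare to cp:
  c0: data parity 0, sent cp 0 → ok
  c1: data parity 1, sent cp 1 → ok
  c2: data parity 1, sent cp 0 → mismatch
Exactly one row (r0) and one column (c2) fail → the flipped bit is at their intersection.

row 0, column 2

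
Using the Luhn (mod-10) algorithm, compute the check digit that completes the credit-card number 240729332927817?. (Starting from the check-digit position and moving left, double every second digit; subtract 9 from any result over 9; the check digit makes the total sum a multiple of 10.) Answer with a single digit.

6

Partial digits right→left: 7 1 8 7 2 9 2 3 3 9 2 7 0 4 2
Double every second digit counting from the check-digit position (so the 1st, 3rd, 5th, ... of the partial from the right).
  doubled (with −9 where >9): 5 7 4 4 6 4 0 4 → sum 34
  kept as-is: 1 7 9 3 9 7 4 → sum 40
Total = 34 + 40 = 74.
Check digit = (10 − (74 mod 10)) mod 10 = 6.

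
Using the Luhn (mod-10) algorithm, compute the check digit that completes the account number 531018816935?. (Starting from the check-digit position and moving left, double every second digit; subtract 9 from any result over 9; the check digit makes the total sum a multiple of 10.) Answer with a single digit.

Partial digits right→left: 5 3 9 6 1 8 8 1 0 1 3 5
Double every second digit counting from the check-digit position (so the 1st, 3rd, 5th, ... of the partial from the right).
  doubled (with −9 where >9): 1 9 2 7 0 6 → sum 25
  kept as-is: 3 6 8 1 1 5 → sum 24
Total = 25 + 24 = 49.
Check digit = (10 − (49 mod 10)) mod 10 = 1.

1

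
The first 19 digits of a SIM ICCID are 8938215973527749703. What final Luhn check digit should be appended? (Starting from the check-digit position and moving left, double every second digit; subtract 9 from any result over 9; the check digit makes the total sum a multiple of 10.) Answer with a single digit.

Partial digits right→left: 3 0 7 9 4 7 7 2 5 3 7 9 5 1 2 8 3 9 8
Double every second digit counting from the check-digit position (so the 1st, 3rd, 5th, ... of the partial from the right).
  doubled (with −9 where >9): 6 5 8 5 1 5 1 4 6 7 → sum 48
  kept as-is: 0 9 7 2 3 9 1 8 9 → sum 48
Total = 48 + 48 = 96.
Check digit = (10 − (96 mod 10)) mod 10 = 4.

4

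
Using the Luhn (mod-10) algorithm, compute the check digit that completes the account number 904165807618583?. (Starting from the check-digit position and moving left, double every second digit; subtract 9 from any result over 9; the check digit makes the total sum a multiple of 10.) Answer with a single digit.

Partial digits right→left: 3 8 5 8 1 6 7 0 8 5 6 1 4 0 9
Double every second digit counting from the check-digit position (so the 1st, 3rd, 5th, ... of the partial from the right).
  doubled (with −9 where >9): 6 1 2 5 7 3 8 9 → sum 41
  kept as-is: 8 8 6 0 5 1 0 → sum 28
Total = 41 + 28 = 69.
Check digit = (10 − (69 mod 10)) mod 10 = 1.

1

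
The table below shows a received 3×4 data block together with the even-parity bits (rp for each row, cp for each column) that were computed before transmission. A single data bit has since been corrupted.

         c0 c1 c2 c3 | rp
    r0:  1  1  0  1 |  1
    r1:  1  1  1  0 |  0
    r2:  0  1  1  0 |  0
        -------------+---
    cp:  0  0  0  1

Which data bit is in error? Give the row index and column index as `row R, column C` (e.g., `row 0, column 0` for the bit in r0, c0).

row 1, column 1

Recompute each row's even parity and compare to rp:
  r0: data parity 1, sent rp 1 → ok
  r1: data parity 1, sent rp 0 → mismatch
  r2: data parity 0, sent rp 0 → ok
Recompute each column's even parity and compare to cp:
  c0: data parity 0, sent cp 0 → ok
  c1: data parity 1, sent cp 0 → mismatch
  c2: data parity 0, sent cp 0 → ok
  c3: data parity 1, sent cp 1 → ok
Exactly one row (r1) and one column (c1) fail → the flipped bit is at their intersection.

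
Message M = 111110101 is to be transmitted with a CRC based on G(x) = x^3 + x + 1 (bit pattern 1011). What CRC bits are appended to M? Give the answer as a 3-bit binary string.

Append 3 zeros: 111110101000. Divide by 1011 (XOR where the leading bit is 1):
  pos 0: 1111 XOR 1011 = 0100
  pos 1: 1001 XOR 1011 = 0010
  pos 3: 1001 XOR 1011 = 0010
  pos 5: 1001 XOR 1011 = 0010
  pos 7: 1000 XOR 1011 = 0011
Remainder (last 3 bits) = 110. This is the CRC / FCS.

110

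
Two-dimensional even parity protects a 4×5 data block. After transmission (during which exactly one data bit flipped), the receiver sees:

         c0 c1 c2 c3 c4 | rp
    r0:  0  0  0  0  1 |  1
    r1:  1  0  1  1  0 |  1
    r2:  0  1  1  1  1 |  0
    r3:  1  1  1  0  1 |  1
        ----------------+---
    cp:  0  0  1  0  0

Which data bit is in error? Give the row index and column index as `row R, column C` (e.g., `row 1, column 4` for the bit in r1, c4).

row 3, column 4

Recompute each row's even parity and compare to rp:
  r0: data parity 1, sent rp 1 → ok
  r1: data parity 1, sent rp 1 → ok
  r2: data parity 0, sent rp 0 → ok
  r3: data parity 0, sent rp 1 → mismatch
Recompute each column's even parity and compare to cp:
  c0: data parity 0, sent cp 0 → ok
  c1: data parity 0, sent cp 0 → ok
  c2: data parity 1, sent cp 1 → ok
  c3: data parity 0, sent cp 0 → ok
  c4: data parity 1, sent cp 0 → mismatch
Exactly one row (r3) and one column (c4) fail → the flipped bit is at their intersection.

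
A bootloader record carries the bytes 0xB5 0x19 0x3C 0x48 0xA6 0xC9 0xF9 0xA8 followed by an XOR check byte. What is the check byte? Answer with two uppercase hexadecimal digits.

XOR the bytes together:
  start with 0xB5
  0xB5 ⊕ 0x19 = 0xAC
  0xAC ⊕ 0x3C = 0x90
  0x90 ⊕ 0x48 = 0xD8
  0xD8 ⊕ 0xA6 = 0x7E
  0x7E ⊕ 0xC9 = 0xB7
  0xB7 ⊕ 0xF9 = 0x4E
  0x4E ⊕ 0xA8 = 0xE6

E6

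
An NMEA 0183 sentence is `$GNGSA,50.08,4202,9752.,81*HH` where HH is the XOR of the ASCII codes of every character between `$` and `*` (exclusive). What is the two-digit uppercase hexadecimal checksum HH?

XOR the ASCII codes of the payload characters:
  'G' = 0x47 → acc = 0x47
  'N' = 0x4E → acc = 0x09
  'G' = 0x47 → acc = 0x4E
  'S' = 0x53 → acc = 0x1D
  'A' = 0x41 → acc = 0x5C
  ',' = 0x2C → acc = 0x70
  '5' = 0x35 → acc = 0x45
  '0' = 0x30 → acc = 0x75
  '.' = 0x2E → acc = 0x5B
  '0' = 0x30 → acc = 0x6B
  '8' = 0x38 → acc = 0x53
  ',' = 0x2C → acc = 0x7F
  '4' = 0x34 → acc = 0x4B
  '2' = 0x32 → acc = 0x79
  '0' = 0x30 → acc = 0x49
  '2' = 0x32 → acc = 0x7B
  ',' = 0x2C → acc = 0x57
  '9' = 0x39 → acc = 0x6E
  '7' = 0x37 → acc = 0x59
  '5' = 0x35 → acc = 0x6C
  '2' = 0x32 → acc = 0x5E
  '.' = 0x2E → acc = 0x70
  ',' = 0x2C → acc = 0x5C
  '8' = 0x38 → acc = 0x64
  '1' = 0x31 → acc = 0x55
Checksum = 0x55.

55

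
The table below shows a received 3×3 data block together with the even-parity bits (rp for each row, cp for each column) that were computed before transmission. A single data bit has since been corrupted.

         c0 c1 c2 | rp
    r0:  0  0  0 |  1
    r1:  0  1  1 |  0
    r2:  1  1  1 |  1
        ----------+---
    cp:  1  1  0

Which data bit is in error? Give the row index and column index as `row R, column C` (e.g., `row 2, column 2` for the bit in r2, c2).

row 0, column 1

Recompute each row's even parity and compare to rp:
  r0: data parity 0, sent rp 1 → mismatch
  r1: data parity 0, sent rp 0 → ok
  r2: data parity 1, sent rp 1 → ok
Recompute each column's even parity and compare to cp:
  c0: data parity 1, sent cp 1 → ok
  c1: data parity 0, sent cp 1 → mismatch
  c2: data parity 0, sent cp 0 → ok
Exactly one row (r0) and one column (c1) fail → the flipped bit is at their intersection.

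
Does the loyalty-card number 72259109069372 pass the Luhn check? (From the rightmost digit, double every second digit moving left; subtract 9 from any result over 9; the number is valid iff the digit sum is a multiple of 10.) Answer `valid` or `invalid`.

valid

From the right, keep odd positions and double even positions (subtract 9 from any doubled value over 9):
  doubled (positions 2,4,...): 5 9 0 0 9 4 5 → sum 32
  kept (positions 1,3,...): 2 3 6 9 1 5 2 → sum 28
Total = 60.
60 mod 10 = 0, so the number is valid.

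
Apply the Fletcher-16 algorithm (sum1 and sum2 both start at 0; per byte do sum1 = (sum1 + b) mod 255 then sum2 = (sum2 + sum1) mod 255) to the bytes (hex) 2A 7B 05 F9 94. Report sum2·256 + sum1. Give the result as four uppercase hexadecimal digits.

5839

Running sums (mod 255):
  after byte 0 (2A): sum1=42, sum2=42
  after byte 1 (7B): sum1=165, sum2=207
  after byte 2 (05): sum1=170, sum2=122
  after byte 3 (F9): sum1=164, sum2=31
  after byte 4 (94): sum1=57, sum2=88
Checksum = sum2·256 + sum1 = 88·256 + 57 = 22585 = 0x5839.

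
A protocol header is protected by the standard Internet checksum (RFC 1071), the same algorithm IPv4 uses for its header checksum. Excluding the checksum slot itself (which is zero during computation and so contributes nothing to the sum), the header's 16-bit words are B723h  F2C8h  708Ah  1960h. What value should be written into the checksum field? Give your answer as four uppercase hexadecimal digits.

CC28

One's-complement addition (fold any carry out of bit 15 back into bit 0):
  0xB723 + 0xF2C8 = 0x1A9EB → wrap carry → 0xA9EC
  0xA9EC + 0x708A = 0x11A76 → wrap carry → 0x1A77
  0x1A77 + 0x1960 = 0x033D7
One's-complement sum = 0x33D7.
Checksum = ~0x33D7 & 0xFFFF = 0xCC28.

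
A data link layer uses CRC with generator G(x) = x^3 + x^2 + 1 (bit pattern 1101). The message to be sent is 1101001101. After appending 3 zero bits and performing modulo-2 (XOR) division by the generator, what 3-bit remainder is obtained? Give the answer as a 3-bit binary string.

000

Append 3 zeros: 1101001101000. Divide by 1101 (XOR where the leading bit is 1):
  pos 0: 1101 XOR 1101 = 0000
  pos 6: 1101 XOR 1101 = 0000
Remainder (last 3 bits) = 000. This is the CRC / FCS.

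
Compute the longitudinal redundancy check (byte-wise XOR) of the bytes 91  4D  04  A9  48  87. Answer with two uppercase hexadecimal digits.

XOR the bytes together:
  start with 0x91
  0x91 ⊕ 0x4D = 0xDC
  0xDC ⊕ 0x04 = 0xD8
  0xD8 ⊕ 0xA9 = 0x71
  0x71 ⊕ 0x48 = 0x39
  0x39 ⊕ 0x87 = 0xBE

BE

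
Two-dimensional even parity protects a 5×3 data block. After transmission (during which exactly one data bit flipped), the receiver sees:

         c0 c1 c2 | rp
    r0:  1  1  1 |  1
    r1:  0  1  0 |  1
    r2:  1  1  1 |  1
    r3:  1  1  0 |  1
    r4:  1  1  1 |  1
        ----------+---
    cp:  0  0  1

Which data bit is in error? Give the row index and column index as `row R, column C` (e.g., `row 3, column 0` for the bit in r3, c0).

row 3, column 1

Recompute each row's even parity and compare to rp:
  r0: data parity 1, sent rp 1 → ok
  r1: data parity 1, sent rp 1 → ok
  r2: data parity 1, sent rp 1 → ok
  r3: data parity 0, sent rp 1 → mismatch
  r4: data parity 1, sent rp 1 → ok
Recompute each column's even parity and compare to cp:
  c0: data parity 0, sent cp 0 → ok
  c1: data parity 1, sent cp 0 → mismatch
  c2: data parity 1, sent cp 1 → ok
Exactly one row (r3) and one column (c1) fail → the flipped bit is at their intersection.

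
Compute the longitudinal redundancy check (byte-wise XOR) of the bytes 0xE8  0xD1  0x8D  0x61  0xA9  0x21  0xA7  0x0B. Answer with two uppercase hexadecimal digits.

XOR the bytes together:
  start with 0xE8
  0xE8 ⊕ 0xD1 = 0x39
  0x39 ⊕ 0x8D = 0xB4
  0xB4 ⊕ 0x61 = 0xD5
  0xD5 ⊕ 0xA9 = 0x7C
  0x7C ⊕ 0x21 = 0x5D
  0x5D ⊕ 0xA7 = 0xFA
  0xFA ⊕ 0x0B = 0xF1

F1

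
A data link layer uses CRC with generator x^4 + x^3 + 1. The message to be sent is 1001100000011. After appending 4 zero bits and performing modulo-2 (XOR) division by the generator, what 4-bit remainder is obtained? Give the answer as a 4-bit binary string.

Append 4 zeros: 10011000000110000. Divide by 11001 (XOR where the leading bit is 1):
  pos 0: 10011 XOR 11001 = 01010
  pos 1: 10100 XOR 11001 = 01101
  pos 2: 11010 XOR 11001 = 00011
  pos 5: 11000 XOR 11001 = 00001
  pos 9: 10110 XOR 11001 = 01111
  pos 10: 11110 XOR 11001 = 00111
  pos 12: 11100 XOR 11001 = 00101
Remainder (last 4 bits) = 0101. This is the CRC / FCS.

0101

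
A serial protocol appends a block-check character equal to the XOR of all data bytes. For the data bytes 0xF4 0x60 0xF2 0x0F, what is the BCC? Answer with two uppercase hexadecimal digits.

69

XOR the bytes together:
  start with 0xF4
  0xF4 ⊕ 0x60 = 0x94
  0x94 ⊕ 0xF2 = 0x66
  0x66 ⊕ 0x0F = 0x69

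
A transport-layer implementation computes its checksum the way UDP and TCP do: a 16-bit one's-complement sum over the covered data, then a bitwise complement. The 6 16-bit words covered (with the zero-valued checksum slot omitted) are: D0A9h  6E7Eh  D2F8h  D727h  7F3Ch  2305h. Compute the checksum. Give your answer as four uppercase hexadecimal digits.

One's-complement addition (fold any carry out of bit 15 back into bit 0):
  0xD0A9 + 0x6E7E = 0x13F27 → wrap carry → 0x3F28
  0x3F28 + 0xD2F8 = 0x11220 → wrap carry → 0x1221
  0x1221 + 0xD727 = 0x0E948
  0xE948 + 0x7F3C = 0x16884 → wrap carry → 0x6885
  0x6885 + 0x2305 = 0x08B8A
One's-complement sum = 0x8B8A.
Checksum = ~0x8B8A & 0xFFFF = 0x7475.

7475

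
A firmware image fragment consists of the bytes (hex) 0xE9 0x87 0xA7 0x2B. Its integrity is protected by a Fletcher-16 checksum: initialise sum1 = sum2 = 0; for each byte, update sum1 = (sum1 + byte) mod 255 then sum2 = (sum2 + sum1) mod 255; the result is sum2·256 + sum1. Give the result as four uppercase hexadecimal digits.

B844

Running sums (mod 255):
  after byte 0 (0xE9): sum1=233, sum2=233
  after byte 1 (0x87): sum1=113, sum2=91
  after byte 2 (0xA7): sum1=25, sum2=116
  after byte 3 (0x2B): sum1=68, sum2=184
Checksum = sum2·256 + sum1 = 184·256 + 68 = 47172 = 0xB844.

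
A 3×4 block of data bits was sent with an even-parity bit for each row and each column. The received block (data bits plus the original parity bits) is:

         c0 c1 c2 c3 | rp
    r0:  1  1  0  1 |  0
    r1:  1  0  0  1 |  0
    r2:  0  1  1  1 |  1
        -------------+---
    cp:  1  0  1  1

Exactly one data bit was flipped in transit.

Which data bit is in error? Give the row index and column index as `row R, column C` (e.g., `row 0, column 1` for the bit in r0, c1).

row 0, column 0

Recompute each row's even parity and compare to rp:
  r0: data parity 1, sent rp 0 → mismatch
  r1: data parity 0, sent rp 0 → ok
  r2: data parity 1, sent rp 1 → ok
Recompute each column's even parity and compare to cp:
  c0: data parity 0, sent cp 1 → mismatch
  c1: data parity 0, sent cp 0 → ok
  c2: data parity 1, sent cp 1 → ok
  c3: data parity 1, sent cp 1 → ok
Exactly one row (r0) and one column (c0) fail → the flipped bit is at their intersection.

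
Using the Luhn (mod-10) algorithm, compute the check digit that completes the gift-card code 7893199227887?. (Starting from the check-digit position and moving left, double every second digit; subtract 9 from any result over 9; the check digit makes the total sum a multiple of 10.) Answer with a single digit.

2

Partial digits right→left: 7 8 8 7 2 2 9 9 1 3 9 8 7
Double every second digit counting from the check-digit position (so the 1st, 3rd, 5th, ... of the partial from the right).
  doubled (with −9 where >9): 5 7 4 9 2 9 5 → sum 41
  kept as-is: 8 7 2 9 3 8 → sum 37
Total = 41 + 37 = 78.
Check digit = (10 − (78 mod 10)) mod 10 = 2.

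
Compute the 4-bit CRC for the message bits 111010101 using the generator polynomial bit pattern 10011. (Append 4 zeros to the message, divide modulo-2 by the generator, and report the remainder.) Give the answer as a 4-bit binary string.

Append 4 zeros: 1110101010000. Divide by 10011 (XOR where the leading bit is 1):
  pos 0: 11101 XOR 10011 = 01110
  pos 1: 11100 XOR 10011 = 01111
  pos 2: 11111 XOR 10011 = 01100
  pos 3: 11000 XOR 10011 = 01011
  pos 4: 10111 XOR 10011 = 00100
  pos 6: 10000 XOR 10011 = 00011
Remainder (last 4 bits) = 1100. This is the CRC / FCS.

1100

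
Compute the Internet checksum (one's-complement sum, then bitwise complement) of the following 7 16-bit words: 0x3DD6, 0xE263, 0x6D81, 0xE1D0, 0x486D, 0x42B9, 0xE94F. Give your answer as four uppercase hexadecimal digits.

1BFD

One's-complement addition (fold any carry out of bit 15 back into bit 0):
  0x3DD6 + 0xE263 = 0x12039 → wrap carry → 0x203A
  0x203A + 0x6D81 = 0x08DBB
  0x8DBB + 0xE1D0 = 0x16F8B → wrap carry → 0x6F8C
  0x6F8C + 0x486D = 0x0B7F9
  0xB7F9 + 0x42B9 = 0x0FAB2
  0xFAB2 + 0xE94F = 0x1E401 → wrap carry → 0xE402
One's-complement sum = 0xE402.
Checksum = ~0xE402 & 0xFFFF = 0x1BFD.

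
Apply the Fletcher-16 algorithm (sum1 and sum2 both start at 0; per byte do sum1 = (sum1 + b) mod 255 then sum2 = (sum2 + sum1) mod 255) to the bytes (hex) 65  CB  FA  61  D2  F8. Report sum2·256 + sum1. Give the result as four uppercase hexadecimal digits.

Running sums (mod 255):
  after byte 0 (65): sum1=101, sum2=101
  after byte 1 (CB): sum1=49, sum2=150
  after byte 2 (FA): sum1=44, sum2=194
  after byte 3 (61): sum1=141, sum2=80
  after byte 4 (D2): sum1=96, sum2=176
  after byte 5 (F8): sum1=89, sum2=10
Checksum = sum2·256 + sum1 = 10·256 + 89 = 2649 = 0x0A59.

0A59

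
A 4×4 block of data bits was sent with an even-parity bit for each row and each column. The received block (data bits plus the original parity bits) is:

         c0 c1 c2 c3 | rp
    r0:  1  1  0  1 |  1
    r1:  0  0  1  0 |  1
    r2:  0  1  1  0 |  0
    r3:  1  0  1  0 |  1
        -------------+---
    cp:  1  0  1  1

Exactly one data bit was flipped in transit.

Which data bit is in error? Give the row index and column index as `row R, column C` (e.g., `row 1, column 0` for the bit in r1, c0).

row 3, column 0

Recompute each row's even parity and compare to rp:
  r0: data parity 1, sent rp 1 → ok
  r1: data parity 1, sent rp 1 → ok
  r2: data parity 0, sent rp 0 → ok
  r3: data parity 0, sent rp 1 → mismatch
Recompute each column's even parity and compare to cp:
  c0: data parity 0, sent cp 1 → mismatch
  c1: data parity 0, sent cp 0 → ok
  c2: data parity 1, sent cp 1 → ok
  c3: data parity 1, sent cp 1 → ok
Exactly one row (r3) and one column (c0) fail → the flipped bit is at their intersection.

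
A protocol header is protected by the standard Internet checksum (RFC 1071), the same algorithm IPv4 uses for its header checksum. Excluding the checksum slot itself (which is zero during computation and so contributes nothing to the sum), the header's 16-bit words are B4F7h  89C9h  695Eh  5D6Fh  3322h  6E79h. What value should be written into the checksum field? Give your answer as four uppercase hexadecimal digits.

58D5

One's-complement addition (fold any carry out of bit 15 back into bit 0):
  0xB4F7 + 0x89C9 = 0x13EC0 → wrap carry → 0x3EC1
  0x3EC1 + 0x695E = 0x0A81F
  0xA81F + 0x5D6F = 0x1058E → wrap carry → 0x058F
  0x058F + 0x3322 = 0x038B1
  0x38B1 + 0x6E79 = 0x0A72A
One's-complement sum = 0xA72A.
Checksum = ~0xA72A & 0xFFFF = 0x58D5.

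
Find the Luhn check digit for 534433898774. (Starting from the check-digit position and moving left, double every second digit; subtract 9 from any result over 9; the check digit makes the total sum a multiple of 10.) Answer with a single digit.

3

Partial digits right→left: 4 7 7 8 9 8 3 3 4 4 3 5
Double every second digit counting from the check-digit position (so the 1st, 3rd, 5th, ... of the partial from the right).
  doubled (with −9 where >9): 8 5 9 6 8 6 → sum 42
  kept as-is: 7 8 8 3 4 5 → sum 35
Total = 42 + 35 = 77.
Check digit = (10 − (77 mod 10)) mod 10 = 3.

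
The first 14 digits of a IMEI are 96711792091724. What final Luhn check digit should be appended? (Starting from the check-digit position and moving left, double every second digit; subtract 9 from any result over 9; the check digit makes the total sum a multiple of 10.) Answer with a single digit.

Partial digits right→left: 4 2 7 1 9 0 2 9 7 1 1 7 6 9
Double every second digit counting from the check-digit position (so the 1st, 3rd, 5th, ... of the partial from the right).
  doubled (with −9 where >9): 8 5 9 4 5 2 3 → sum 36
  kept as-is: 2 1 0 9 1 7 9 → sum 29
Total = 36 + 29 = 65.
Check digit = (10 − (65 mod 10)) mod 10 = 5.

5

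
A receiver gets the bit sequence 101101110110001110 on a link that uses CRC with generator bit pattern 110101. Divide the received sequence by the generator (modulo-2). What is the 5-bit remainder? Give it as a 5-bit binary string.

Modulo-2 division of 101101110110001110 by 110101:
  pos 0: 101101 XOR 110101 = 011000
  pos 1: 110001 XOR 110101 = 000100
  pos 4: 100101 XOR 110101 = 010000
  pos 5: 100001 XOR 110101 = 010100
  pos 6: 101000 XOR 110101 = 011101
  pos 7: 111010 XOR 110101 = 001111
  pos 9: 111101 XOR 110101 = 001000
  pos 11: 100011 XOR 110101 = 010110
  pos 12: 101100 XOR 110101 = 011001
Remainder = 11001 (nonzero — an error is detected).

11001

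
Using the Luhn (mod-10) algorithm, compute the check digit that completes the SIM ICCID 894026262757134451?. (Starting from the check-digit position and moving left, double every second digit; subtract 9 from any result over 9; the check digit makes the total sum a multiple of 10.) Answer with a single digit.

Partial digits right→left: 1 5 4 4 3 1 7 5 7 2 6 2 6 2 0 4 9 8
Double every second digit counting from the check-digit position (so the 1st, 3rd, 5th, ... of the partial from the right).
  doubled (with −9 where >9): 2 8 6 5 5 3 3 0 9 → sum 41
  kept as-is: 5 4 1 5 2 2 2 4 8 → sum 33
Total = 41 + 33 = 74.
Check digit = (10 − (74 mod 10)) mod 10 = 6.

6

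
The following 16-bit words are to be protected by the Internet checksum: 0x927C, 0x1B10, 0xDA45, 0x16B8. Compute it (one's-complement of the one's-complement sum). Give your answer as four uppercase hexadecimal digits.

One's-complement addition (fold any carry out of bit 15 back into bit 0):
  0x927C + 0x1B10 = 0x0AD8C
  0xAD8C + 0xDA45 = 0x187D1 → wrap carry → 0x87D2
  0x87D2 + 0x16B8 = 0x09E8A
One's-complement sum = 0x9E8A.
Checksum = ~0x9E8A & 0xFFFF = 0x6175.

6175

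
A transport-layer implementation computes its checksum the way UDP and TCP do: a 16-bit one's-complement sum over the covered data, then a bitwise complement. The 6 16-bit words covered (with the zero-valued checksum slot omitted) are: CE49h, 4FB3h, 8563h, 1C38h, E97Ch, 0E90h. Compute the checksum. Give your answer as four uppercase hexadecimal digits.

485A

One's-complement addition (fold any carry out of bit 15 back into bit 0):
  0xCE49 + 0x4FB3 = 0x11DFC → wrap carry → 0x1DFD
  0x1DFD + 0x8563 = 0x0A360
  0xA360 + 0x1C38 = 0x0BF98
  0xBF98 + 0xE97C = 0x1A914 → wrap carry → 0xA915
  0xA915 + 0x0E90 = 0x0B7A5
One's-complement sum = 0xB7A5.
Checksum = ~0xB7A5 & 0xFFFF = 0x485A.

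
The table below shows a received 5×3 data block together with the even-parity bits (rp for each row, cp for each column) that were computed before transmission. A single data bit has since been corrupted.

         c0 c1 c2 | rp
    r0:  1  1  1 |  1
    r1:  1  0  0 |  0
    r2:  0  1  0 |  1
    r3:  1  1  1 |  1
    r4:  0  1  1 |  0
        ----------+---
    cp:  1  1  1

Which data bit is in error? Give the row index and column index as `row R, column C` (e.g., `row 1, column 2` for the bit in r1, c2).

row 1, column 1

Recompute each row's even parity and compare to rp:
  r0: data parity 1, sent rp 1 → ok
  r1: data parity 1, sent rp 0 → mismatch
  r2: data parity 1, sent rp 1 → ok
  r3: data parity 1, sent rp 1 → ok
  r4: data parity 0, sent rp 0 → ok
Recompute each column's even parity and compare to cp:
  c0: data parity 1, sent cp 1 → ok
  c1: data parity 0, sent cp 1 → mismatch
  c2: data parity 1, sent cp 1 → ok
Exactly one row (r1) and one column (c1) fail → the flipped bit is at their intersection.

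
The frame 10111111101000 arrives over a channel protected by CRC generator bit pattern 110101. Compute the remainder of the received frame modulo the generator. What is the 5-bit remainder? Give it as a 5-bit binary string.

Modulo-2 division of 10111111101000 by 110101:
  pos 0: 101111 XOR 110101 = 011010
  pos 1: 110101 XOR 110101 = 000000
  pos 7: 110100 XOR 110101 = 000001
Remainder = 00010 (nonzero — an error is detected).

00010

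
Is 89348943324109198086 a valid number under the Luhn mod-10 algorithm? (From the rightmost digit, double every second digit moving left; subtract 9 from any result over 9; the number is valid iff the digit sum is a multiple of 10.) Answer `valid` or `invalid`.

valid

From the right, keep odd positions and double even positions (subtract 9 from any doubled value over 9):
  doubled (positions 2,4,...): 7 7 2 0 8 6 8 7 6 7 → sum 58
  kept (positions 1,3,...): 6 0 9 9 1 2 3 9 4 9 → sum 52
Total = 110.
110 mod 10 = 0, so the number is valid.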